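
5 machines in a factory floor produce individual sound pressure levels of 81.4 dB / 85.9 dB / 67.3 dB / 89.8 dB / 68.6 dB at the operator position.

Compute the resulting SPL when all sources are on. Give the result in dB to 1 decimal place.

91.7 dB

Converting to relative power and adding: 10^(81.4/10) + 10^(85.9/10) + 10^(67.3/10) + 10^(89.8/10) + 10^(68.6/10) = 1.495e+09.
L_total = 10·log₁₀(1.495e+09) = 91.7 dB.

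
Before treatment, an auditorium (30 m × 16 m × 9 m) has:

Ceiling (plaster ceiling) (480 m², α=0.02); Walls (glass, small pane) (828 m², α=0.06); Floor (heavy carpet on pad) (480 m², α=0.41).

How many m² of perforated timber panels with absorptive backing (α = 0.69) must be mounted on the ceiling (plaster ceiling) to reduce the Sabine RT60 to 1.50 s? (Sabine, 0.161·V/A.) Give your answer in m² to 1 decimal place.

Summing Sᵢαᵢ: 9.600 + 49.680 + 196.800 → A₁ = 256.080 sabins.
V = 4320 m³. Target absorption A₂ = 0.161 × 4320 / 1.50 = 463.680 sabins.
Absorption to add: 463.680 − 256.080 = 207.600 sabins.
Net gain per m²: Δα = 0.69 − 0.02 = 0.67.
Panel area = 207.600 / 0.67 = 309.9 m².

309.9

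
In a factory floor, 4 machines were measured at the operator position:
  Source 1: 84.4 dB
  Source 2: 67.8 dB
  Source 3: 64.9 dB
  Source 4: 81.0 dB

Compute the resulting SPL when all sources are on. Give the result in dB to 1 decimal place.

86.1 dB

Converting to relative power and adding: 10^(84.4/10) + 10^(67.8/10) + 10^(64.9/10) + 10^(81.0/10) = 4.104e+08.
L_total = 10·log₁₀(4.104e+08) = 86.1 dB.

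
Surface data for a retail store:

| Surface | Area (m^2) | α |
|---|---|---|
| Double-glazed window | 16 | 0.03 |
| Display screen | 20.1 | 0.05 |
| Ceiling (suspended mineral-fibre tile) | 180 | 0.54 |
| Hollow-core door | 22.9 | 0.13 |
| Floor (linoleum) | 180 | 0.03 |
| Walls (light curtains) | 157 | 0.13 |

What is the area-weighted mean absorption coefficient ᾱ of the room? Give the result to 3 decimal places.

0.221

S = Σ Sᵢ = 16 + 20.1 + 180 + 22.9 + 180 + 157 = 576.0 m^2.
Σ(Sᵢαᵢ) = 16×0.03 + 20.1×0.05 + 180×0.54 + 22.9×0.13 + 180×0.03 + 157×0.13 = 127.472.
ᾱ = A/S = 0.221.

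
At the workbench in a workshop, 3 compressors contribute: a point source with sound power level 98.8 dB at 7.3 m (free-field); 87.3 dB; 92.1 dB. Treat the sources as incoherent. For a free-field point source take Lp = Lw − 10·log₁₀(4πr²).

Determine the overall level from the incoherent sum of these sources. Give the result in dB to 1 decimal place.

Source at 7.3 m: Lp = 98.8 − 10·log₁₀(4π·7.3²) = 98.8 − 10·log₁₀(669.662) = 70.5 dB.
Σ 10^(Lᵢ/10) = 2.17e+09.
L_total = 10·log₁₀(2.17e+09) = 93.4 dB.

93.4 dB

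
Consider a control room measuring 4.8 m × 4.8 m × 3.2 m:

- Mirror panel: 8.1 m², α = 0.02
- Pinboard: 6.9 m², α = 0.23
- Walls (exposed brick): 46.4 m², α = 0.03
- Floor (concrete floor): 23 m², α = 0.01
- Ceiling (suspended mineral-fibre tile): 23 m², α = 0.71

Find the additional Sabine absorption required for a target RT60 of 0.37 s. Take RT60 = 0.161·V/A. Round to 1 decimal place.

A₁ = Σ Sᵢαᵢ = 8.1*0.02 + 6.9*0.23 + 46.4*0.03 + 23*0.01 + 23*0.71 = 19.701 sabins.
Target A₂ = 0.161·73.728/0.37 = 32.082 sabins (V = 73.728 m³).
ΔA = A₂ − A₁ = 32.082 − 19.701 = 12.4 sabins.

12.4 sabins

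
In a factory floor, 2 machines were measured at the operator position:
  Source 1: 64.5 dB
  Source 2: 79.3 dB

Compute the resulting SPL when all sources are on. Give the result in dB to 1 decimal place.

79.4 dB

Σ 10^(Lᵢ/10) = 8.793e+07.
L_total = 10·log₁₀(8.793e+07) = 79.4 dB.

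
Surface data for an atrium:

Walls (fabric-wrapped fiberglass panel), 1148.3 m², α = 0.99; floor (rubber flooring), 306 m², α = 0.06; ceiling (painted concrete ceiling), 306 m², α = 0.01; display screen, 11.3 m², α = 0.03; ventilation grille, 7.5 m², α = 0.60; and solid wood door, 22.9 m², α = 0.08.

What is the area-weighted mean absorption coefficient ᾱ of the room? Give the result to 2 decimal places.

0.65

S = Σ Sᵢ = 1148.3 + 306 + 306 + 11.3 + 7.5 + 22.9 = 1802.0 m².
Σ(Sᵢαᵢ) = 1148.3*0.99 + 306*0.06 + 306*0.01 + 11.3*0.03 + 7.5*0.60 + 22.9*0.08 = 1164.908.
ᾱ = A/S = 0.65.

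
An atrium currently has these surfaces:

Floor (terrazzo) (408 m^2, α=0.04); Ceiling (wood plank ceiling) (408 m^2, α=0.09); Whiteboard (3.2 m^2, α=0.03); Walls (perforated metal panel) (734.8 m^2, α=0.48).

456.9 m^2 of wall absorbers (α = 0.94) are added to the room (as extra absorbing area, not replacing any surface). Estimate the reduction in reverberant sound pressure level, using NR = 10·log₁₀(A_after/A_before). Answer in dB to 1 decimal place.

Total absorption A_before = 408*0.04 + 408*0.09 + 3.2*0.03 + 734.8*0.48
  = 16.320 + 36.720 + 0.096 + 352.704 = 405.840 m^2 sabins.
Treatment contributes 456.9·0.94 = 429.486 sabins.
A_after = 405.840 + 429.486 = 835.326 sabins.
Reduction = 10 log₁₀(A_after/A_before) = 10 log₁₀(2.0583) = 3.1 dB.

3.1 dB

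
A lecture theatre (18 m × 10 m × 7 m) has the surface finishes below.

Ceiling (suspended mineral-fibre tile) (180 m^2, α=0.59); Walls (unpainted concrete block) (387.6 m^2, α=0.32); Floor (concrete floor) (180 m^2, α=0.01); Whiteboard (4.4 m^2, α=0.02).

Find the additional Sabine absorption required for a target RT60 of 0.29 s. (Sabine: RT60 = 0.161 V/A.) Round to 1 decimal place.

Summing Sᵢαᵢ: 106.200 + 124.032 + 1.800 + 0.088 → A₁ = 232.120 sabins.
For T = 0.29 s, need A₂ = 0.161·V/T = 0.161·1260/0.29 = 699.517 sabins.
Shortfall: 699.517 − 232.120 = 467.4 sabins.

467.4 sabins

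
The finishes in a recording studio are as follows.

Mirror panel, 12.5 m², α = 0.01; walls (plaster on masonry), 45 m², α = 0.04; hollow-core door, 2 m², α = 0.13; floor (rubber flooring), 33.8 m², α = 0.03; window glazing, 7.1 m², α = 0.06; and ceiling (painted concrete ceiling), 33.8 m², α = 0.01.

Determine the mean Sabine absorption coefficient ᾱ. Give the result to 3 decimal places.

S = Σ Sᵢ = 12.5 + 45 + 2 + 33.8 + 7.1 + 33.8 = 134.2 m².
A = 12.5*0.01 + 45*0.04 + 2*0.13 + 33.8*0.03 + 7.1*0.06 + 33.8*0.01 = 3.963 sabins.
ᾱ = A/S = 0.030.

0.030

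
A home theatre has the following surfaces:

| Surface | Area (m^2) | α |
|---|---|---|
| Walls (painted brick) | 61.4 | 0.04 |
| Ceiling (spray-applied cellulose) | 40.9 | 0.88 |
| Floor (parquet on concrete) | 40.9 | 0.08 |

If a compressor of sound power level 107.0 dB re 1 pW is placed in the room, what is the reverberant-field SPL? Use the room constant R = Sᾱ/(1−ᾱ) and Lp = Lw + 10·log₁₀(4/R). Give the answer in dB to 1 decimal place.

Σ(Sᵢαᵢ) = 61.4·0.04 + 40.9·0.88 + 40.9·0.08 = 41.720; total area S = 143.2 m^2.
ᾱ = 41.720/143.2 = 0.2913; R = Sᾱ/(1−ᾱ) = 41.720/(1−0.2913) = 58.868 m^2.
Lp = 107.0 + 10·log₁₀(4/58.868) = 107.0 + (-11.68) = 95.3 dB.

95.3 dB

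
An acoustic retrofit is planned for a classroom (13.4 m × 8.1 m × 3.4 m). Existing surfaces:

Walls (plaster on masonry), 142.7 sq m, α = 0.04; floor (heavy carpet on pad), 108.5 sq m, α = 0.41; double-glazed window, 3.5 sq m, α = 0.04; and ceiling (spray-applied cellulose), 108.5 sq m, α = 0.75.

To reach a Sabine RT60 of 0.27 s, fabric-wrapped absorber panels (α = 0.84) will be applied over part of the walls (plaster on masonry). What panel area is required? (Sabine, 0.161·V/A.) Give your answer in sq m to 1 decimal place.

Summing Sᵢαᵢ: 5.708 + 44.485 + 0.140 + 81.375 → A₁ = 131.708 sabins.
Required A₂ = 0.161·369.036/0.27 = 220.055 sabins.
Absorption to add: 220.055 − 131.708 = 88.347 sabins.
Each sq m of panel replacing the walls (plaster on masonry) adds (0.84 − 0.04) = 0.80 sabins.
Panel area = 88.347 / 0.80 = 110.4 sq m.

110.4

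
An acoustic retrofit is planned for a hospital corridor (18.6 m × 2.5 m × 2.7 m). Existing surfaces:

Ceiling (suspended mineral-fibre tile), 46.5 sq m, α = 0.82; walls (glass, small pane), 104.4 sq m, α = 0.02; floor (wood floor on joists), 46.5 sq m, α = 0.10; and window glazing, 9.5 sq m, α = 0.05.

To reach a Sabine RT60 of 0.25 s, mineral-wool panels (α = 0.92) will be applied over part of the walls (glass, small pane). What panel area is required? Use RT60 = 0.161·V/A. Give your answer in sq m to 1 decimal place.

39.5

A₁ = Σ Sᵢαᵢ = 46.5×0.82 + 104.4×0.02 + 46.5×0.10 + 9.5×0.05 = 45.343 sabins.
V = 125.55 m³. Target absorption A₂ = 0.161 × 125.55 / 0.25 = 80.854 sabins.
ΔA needed = 80.854 − 45.343 = 35.511 sabins.
Net gain per sq m: Δα = 0.92 − 0.02 = 0.90.
Panel area = 35.511 / 0.90 = 39.5 sq m.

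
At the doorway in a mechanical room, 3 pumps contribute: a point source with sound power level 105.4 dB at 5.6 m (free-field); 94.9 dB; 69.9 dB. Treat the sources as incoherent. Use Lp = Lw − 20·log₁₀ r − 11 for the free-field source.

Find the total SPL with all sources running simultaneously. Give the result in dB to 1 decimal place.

Source at 5.6 m: Lp = 105.4 − 20·log₁₀(5.6) − 11 = 79.4 dB.
Sum in the linear (power) domain: Σ 10^(Lᵢ/10) = 10^(79.4/10) + 10^(94.9/10) + 10^(69.9/10) = 3.187e+09.
Combined level = 10 log₁₀(3.187e+09) = 95.0 dB.

95.0 dB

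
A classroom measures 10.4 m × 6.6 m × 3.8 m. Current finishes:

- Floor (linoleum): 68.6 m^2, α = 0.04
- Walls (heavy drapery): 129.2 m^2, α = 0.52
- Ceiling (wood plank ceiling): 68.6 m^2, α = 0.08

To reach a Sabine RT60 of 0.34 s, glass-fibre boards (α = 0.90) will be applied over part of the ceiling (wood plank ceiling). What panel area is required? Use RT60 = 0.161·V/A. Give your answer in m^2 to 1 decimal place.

58.7

Summing Sᵢαᵢ: 2.744 + 67.184 + 5.488 → A₁ = 75.416 sabins.
Required A₂ = 0.161·260.832/0.34 = 123.512 sabins.
ΔA needed = 123.512 − 75.416 = 48.096 sabins.
Each m^2 of panel replacing the ceiling (wood plank ceiling) adds (0.90 − 0.08) = 0.82 sabins.
Panel area = 48.096 / 0.82 = 58.7 m^2.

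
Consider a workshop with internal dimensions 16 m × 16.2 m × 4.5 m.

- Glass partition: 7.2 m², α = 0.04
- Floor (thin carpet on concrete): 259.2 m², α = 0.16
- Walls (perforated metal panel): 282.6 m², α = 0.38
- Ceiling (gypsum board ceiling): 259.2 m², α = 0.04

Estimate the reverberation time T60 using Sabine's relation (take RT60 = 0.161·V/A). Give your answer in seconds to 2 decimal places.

1.18 s

Total absorption A = 7.2*0.04 + 259.2*0.16 + 282.6*0.38 + 259.2*0.04
  = 0.288 + 41.472 + 107.388 + 10.368 = 159.516 m² sabins.
Volume V = 16 × 16.2 × 4.5 = 1166.4 m³.
Sabine: RT60 = 0.161 × 1166.4 / 159.516 = 1.18 s.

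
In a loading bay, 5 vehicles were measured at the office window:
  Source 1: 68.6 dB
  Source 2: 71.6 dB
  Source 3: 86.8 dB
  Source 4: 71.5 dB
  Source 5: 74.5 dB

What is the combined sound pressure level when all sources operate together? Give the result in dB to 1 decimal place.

Converting to relative power and adding: 10^(68.6/10) + 10^(71.6/10) + 10^(86.8/10) + 10^(71.5/10) + 10^(74.5/10) = 5.426e+08.
Back to dB: 10·log₁₀ Σ = 87.3 dB.

87.3 dB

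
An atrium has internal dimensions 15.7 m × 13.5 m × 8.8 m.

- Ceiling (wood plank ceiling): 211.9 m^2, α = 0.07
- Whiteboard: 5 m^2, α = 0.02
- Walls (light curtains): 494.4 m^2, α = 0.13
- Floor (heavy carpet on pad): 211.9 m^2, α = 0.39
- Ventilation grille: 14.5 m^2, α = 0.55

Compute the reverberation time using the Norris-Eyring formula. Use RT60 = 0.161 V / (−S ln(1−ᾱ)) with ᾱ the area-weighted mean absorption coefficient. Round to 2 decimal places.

1.60 s

Total surface area S = 211.9 + 5 + 494.4 + 211.9 + 14.5 = 937.7 m^2.
Absorption A = 211.9×0.07 + 5×0.02 + 494.4×0.13 + 211.9×0.39 + 14.5×0.55 = 169.821 sabins.
ᾱ = 169.821 / 937.7 = 0.1811.
Eyring denominator: −S ln(1−ᾱ) = 187.346.
V = 15.7 × 13.5 × 8.8 = 1865.16 m³.
T = 0.161·V/[−S·ln(1−ᾱ)] = 0.161·1865.16/187.346 = 1.60 s.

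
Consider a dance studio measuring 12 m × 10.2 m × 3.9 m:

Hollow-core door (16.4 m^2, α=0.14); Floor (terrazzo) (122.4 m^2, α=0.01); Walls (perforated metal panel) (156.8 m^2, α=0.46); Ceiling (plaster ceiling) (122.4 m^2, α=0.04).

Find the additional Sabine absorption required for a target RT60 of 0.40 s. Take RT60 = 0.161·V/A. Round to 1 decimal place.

Summing Sᵢαᵢ: 2.296 + 1.224 + 72.128 + 4.896 → A₁ = 80.544 sabins.
For T = 0.40 s, need A₂ = 0.161·V/T = 0.161·477.36/0.40 = 192.137 sabins.
Additional absorption ΔA = 192.137 − 80.544 = 111.6 sabins.

111.6 sabins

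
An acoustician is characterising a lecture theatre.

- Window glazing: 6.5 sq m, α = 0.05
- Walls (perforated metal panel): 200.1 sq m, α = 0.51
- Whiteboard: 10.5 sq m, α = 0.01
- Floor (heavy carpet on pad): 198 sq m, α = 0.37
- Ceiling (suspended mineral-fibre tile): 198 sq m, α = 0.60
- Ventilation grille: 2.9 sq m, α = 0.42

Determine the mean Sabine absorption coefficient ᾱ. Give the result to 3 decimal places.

Total surface area S = 616.0 sq m.
Σ(Sᵢαᵢ) = 6.5*0.05 + 200.1*0.51 + 10.5*0.01 + 198*0.37 + 198*0.60 + 2.9*0.42 = 295.759.
ᾱ = A/S = 0.480.

0.480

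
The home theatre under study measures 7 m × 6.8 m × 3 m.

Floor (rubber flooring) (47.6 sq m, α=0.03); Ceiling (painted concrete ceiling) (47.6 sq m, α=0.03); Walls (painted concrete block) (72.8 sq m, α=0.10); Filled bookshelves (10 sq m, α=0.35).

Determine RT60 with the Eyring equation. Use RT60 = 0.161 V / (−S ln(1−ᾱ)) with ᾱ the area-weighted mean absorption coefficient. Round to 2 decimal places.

1.62 seconds

Total surface area S = 47.6 + 47.6 + 72.8 + 10 = 178.0 sq m.
Σ(Sᵢαᵢ) = 47.6×0.03 + 47.6×0.03 + 72.8×0.10 + 10×0.35 = 13.636.
ᾱ = 13.636 / 178.0 = 0.0766.
−S·ln(1−ᾱ) = −178.0 × ln(1 − 0.0766) = 14.185.
V = 7 × 6.8 × 3 = 142.8 m³.
T = 0.161·V/[−S·ln(1−ᾱ)] = 0.161·142.8/14.185 = 1.62 s.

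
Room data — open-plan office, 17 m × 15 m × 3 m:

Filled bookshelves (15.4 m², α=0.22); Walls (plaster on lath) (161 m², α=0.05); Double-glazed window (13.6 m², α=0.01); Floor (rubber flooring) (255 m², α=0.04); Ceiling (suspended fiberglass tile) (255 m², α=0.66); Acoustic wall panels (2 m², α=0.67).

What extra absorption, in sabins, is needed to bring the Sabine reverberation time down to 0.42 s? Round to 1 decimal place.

101.8 sabins

Summing Sᵢαᵢ: 3.388 + 8.050 + 0.136 + 10.200 + 168.300 + 1.340 → A₁ = 191.414 sabins.
V = 765 m³. Required absorption A₂ = 0.161 × 765 / 0.42 = 293.250 sabins.
Shortfall: 293.250 − 191.414 = 101.8 sabins.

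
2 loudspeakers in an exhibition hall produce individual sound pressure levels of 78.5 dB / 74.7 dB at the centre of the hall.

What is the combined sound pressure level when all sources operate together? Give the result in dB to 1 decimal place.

80.0 dB

Sum in the linear (power) domain: Σ 10^(Lᵢ/10) = 10^(78.5/10) + 10^(74.7/10) = 1.003e+08.
Back to dB: 10·log₁₀ Σ = 80.0 dB.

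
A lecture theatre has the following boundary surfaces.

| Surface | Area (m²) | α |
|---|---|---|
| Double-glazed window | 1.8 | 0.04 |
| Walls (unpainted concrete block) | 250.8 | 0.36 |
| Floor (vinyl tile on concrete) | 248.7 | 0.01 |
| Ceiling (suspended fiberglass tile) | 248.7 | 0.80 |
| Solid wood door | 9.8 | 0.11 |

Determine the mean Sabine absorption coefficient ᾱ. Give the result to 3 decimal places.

S = Σ Sᵢ = 1.8 + 250.8 + 248.7 + 248.7 + 9.8 = 759.8 m².
Σ(Sᵢαᵢ) = 1.8·0.04 + 250.8·0.36 + 248.7·0.01 + 248.7·0.80 + 9.8·0.11 = 292.885.
ᾱ = 292.885 / 759.8 = 0.385.

0.385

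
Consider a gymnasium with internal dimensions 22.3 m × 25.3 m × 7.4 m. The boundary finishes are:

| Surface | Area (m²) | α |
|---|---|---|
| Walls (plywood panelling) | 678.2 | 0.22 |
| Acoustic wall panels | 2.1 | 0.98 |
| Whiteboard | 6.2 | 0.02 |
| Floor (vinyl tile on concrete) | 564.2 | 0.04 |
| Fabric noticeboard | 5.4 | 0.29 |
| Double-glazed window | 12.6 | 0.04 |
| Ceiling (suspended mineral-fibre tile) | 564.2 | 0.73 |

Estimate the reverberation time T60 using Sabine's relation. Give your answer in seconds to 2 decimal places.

1.14 sec

A = Σ Sᵢαᵢ = 678.2×0.22 + 2.1×0.98 + 6.2×0.02 + 564.2×0.04 + 5.4×0.29 + 12.6×0.04 + 564.2×0.73 = 587.890 sabins.
Volume V = 22.3 × 25.3 × 7.4 = 4175.006 m³.
RT60 = 0.161 · V / A = 0.161 × 4175.006 / 587.890 = 1.14 s.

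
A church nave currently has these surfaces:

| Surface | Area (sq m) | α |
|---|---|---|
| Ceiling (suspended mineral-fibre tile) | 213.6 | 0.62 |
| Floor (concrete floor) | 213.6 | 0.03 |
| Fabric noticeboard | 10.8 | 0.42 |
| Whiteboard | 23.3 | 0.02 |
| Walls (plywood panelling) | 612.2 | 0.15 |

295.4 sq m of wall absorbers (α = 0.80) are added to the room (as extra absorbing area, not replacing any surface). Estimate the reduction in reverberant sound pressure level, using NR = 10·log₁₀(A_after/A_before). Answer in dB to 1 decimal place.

3.0 dB

Equivalent absorption area: A_before = 213.6×0.62 + 213.6×0.03 + 10.8×0.42 + 23.3×0.02 + 612.2×0.15 = 235.672 sq m.
Treatment contributes 295.4·0.80 = 236.320 sabins.
New total A_after = 471.992 sabins.
NR = 10·log₁₀(471.992/235.672) = 3.0 dB.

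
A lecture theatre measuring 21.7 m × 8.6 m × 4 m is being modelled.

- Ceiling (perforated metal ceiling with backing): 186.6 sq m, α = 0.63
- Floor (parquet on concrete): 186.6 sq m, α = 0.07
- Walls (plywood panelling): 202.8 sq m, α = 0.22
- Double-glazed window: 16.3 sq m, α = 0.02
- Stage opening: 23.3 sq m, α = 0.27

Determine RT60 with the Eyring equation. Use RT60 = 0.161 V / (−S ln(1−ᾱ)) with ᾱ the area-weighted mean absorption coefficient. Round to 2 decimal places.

S = Σ Sᵢ = 615.6 sq m.
Σ(Sᵢαᵢ) = 186.6·0.63 + 186.6·0.07 + 202.8·0.22 + 16.3·0.02 + 23.3·0.27 = 181.853.
ᾱ = 181.853 / 615.6 = 0.2954.
Eyring denominator: −S ln(1−ᾱ) = 215.537.
V = 21.7 × 8.6 × 4 = 746.48 m³.
RT60 = 0.161 × 746.48 / 215.537 = 0.56 s.

0.56 s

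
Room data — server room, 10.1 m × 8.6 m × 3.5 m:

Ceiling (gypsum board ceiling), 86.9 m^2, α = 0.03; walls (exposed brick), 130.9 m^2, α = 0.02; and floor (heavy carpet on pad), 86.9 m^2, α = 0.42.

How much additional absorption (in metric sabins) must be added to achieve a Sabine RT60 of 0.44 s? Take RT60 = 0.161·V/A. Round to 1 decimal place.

69.5 sabins

Summing Sᵢαᵢ: 2.607 + 2.618 + 36.498 → A₁ = 41.723 sabins.
V = 304.01 m³. Required absorption A₂ = 0.161 × 304.01 / 0.44 = 111.240 sabins.
Additional absorption ΔA = 111.240 − 41.723 = 69.5 sabins.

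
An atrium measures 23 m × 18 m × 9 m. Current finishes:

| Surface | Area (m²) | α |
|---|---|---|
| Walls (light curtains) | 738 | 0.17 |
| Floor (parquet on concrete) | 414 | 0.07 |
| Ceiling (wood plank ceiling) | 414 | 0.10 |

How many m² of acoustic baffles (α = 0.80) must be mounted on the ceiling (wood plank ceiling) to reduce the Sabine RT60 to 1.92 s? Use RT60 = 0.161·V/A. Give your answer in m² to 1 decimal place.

166.6

Summing Sᵢαᵢ: 125.460 + 28.980 + 41.400 → A₁ = 195.840 sabins.
Required A₂ = 0.161·3726/1.92 = 312.441 sabins.
Absorption to add: 312.441 − 195.840 = 116.601 sabins.
Each m² of panel replacing the ceiling (wood plank ceiling) adds (0.80 − 0.10) = 0.70 sabins.
Area = ΔA/Δα = 116.601/0.70 = 166.6 m².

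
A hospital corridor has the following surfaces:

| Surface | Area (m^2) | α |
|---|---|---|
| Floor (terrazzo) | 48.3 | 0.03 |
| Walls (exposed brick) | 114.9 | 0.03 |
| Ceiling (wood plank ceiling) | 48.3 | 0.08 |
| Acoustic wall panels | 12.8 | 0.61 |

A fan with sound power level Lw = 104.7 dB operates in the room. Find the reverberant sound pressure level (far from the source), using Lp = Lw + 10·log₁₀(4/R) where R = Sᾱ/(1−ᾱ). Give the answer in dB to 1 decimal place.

98.2 dB

Σ(Sᵢαᵢ) = 48.3×0.03 + 114.9×0.03 + 48.3×0.08 + 12.8×0.61 = 16.568; total area S = 224.3 m^2.
ᾱ = 16.568/224.3 = 0.0739; R = Sᾱ/(1−ᾱ) = 16.568/(1−0.0739) = 17.890 m^2.
Lp = Lw + 10 log₁₀(4/R) = 104.7 -6.51 = 98.2 dB.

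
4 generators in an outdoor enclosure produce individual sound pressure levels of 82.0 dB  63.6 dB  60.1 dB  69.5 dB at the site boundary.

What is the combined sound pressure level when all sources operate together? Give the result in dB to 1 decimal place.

Σ 10^(Lᵢ/10) = 1.707e+08.
Back to dB: 10·log₁₀ Σ = 82.3 dB.

82.3 dB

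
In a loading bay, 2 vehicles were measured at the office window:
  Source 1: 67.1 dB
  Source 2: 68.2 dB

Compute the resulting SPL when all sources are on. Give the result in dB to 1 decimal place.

70.7 dB

Σ 10^(Lᵢ/10) = 1.174e+07.
L_total = 10·log₁₀(1.174e+07) = 70.7 dB.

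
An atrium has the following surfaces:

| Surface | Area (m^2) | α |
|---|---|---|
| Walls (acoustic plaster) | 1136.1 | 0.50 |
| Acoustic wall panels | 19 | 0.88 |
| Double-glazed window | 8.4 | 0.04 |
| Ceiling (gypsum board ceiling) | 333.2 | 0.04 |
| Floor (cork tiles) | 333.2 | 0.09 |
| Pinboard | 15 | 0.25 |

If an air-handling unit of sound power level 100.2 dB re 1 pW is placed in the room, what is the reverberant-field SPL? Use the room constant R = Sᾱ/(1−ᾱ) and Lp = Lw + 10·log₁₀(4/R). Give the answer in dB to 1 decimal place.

76.4 dB

Σ(Sᵢαᵢ) = 1136.1·0.50 + 19·0.88 + 8.4·0.04 + 333.2·0.04 + 333.2·0.09 + 15·0.25 = 632.172; total area S = 1844.9 m^2.
ᾱ = 0.3427, so room constant R = A/(1−ᾱ) = 961.771 m^2.
Lp = Lw + 10 log₁₀(4/R) = 100.2 -23.81 = 76.4 dB.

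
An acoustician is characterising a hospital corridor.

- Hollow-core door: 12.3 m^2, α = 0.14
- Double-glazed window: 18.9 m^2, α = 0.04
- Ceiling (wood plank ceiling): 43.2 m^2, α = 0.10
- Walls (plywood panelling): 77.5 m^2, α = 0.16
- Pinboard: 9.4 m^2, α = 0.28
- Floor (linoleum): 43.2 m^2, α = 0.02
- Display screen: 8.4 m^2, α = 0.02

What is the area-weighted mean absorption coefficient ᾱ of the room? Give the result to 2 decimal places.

0.11

Total surface area S = 212.9 m^2.
Σ(Sᵢαᵢ) = 12.3*0.14 + 18.9*0.04 + 43.2*0.10 + 77.5*0.16 + 9.4*0.28 + 43.2*0.02 + 8.4*0.02 = 22.862.
ᾱ = 22.862 / 212.9 = 0.11.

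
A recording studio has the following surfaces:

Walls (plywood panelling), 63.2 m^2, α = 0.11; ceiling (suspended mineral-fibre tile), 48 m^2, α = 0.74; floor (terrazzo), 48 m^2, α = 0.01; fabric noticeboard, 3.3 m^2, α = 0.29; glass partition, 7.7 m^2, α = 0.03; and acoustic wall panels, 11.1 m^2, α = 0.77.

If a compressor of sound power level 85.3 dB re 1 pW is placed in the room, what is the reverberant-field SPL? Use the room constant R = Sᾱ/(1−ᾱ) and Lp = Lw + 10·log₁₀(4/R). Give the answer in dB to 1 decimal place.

72.6 dB

Σ(Sᵢαᵢ) = 63.2×0.11 + 48×0.74 + 48×0.01 + 3.3×0.29 + 7.7×0.03 + 11.1×0.77 = 52.687; total area S = 181.3 m^2.
ᾱ = 52.687/181.3 = 0.2906; R = Sᾱ/(1−ᾱ) = 52.687/(1−0.2906) = 74.270 m^2.
Lp = Lw + 10 log₁₀(4/R) = 85.3 -12.69 = 72.6 dB.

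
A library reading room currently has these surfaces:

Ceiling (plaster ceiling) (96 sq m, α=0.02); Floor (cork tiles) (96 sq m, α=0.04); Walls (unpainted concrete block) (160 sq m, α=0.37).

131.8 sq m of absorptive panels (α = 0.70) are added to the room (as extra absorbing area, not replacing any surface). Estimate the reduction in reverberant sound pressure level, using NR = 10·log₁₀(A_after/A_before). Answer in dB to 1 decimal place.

3.8 dB

Total absorption A_before = 96·0.02 + 96·0.04 + 160·0.37
  = 1.920 + 3.840 + 59.200 = 64.960 sq m sabins.
Treatment contributes 131.8·0.70 = 92.260 sabins.
A_after = 64.960 + 92.260 = 157.220 sabins.
Reduction = 10 log₁₀(A_after/A_before) = 10 log₁₀(2.4203) = 3.8 dB.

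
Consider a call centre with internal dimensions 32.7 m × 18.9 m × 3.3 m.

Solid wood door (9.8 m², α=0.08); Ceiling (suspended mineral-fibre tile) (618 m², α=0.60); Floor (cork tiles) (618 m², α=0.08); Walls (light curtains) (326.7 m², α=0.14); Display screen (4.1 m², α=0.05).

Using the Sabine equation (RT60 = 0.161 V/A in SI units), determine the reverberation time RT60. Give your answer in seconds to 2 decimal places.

Summing Sᵢαᵢ: 0.784 + 370.800 + 49.440 + 45.738 + 0.205 → A = 466.967 sabins.
V = 32.7·18.9·3.3 = 2039.499 m³.
Sabine: RT60 = 0.161 × 2039.499 / 466.967 = 0.70 s.

0.70 s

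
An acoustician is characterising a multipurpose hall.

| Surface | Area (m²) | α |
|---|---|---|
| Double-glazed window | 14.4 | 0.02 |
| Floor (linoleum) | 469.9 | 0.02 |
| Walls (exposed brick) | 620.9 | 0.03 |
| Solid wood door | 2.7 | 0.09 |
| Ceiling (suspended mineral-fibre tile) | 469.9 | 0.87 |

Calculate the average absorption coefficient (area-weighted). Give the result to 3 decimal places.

0.277

Total surface area S = 1577.8 m².
Weighted sum Σ Sα = 437.369.
ᾱ = 437.369 / 1577.8 = 0.277.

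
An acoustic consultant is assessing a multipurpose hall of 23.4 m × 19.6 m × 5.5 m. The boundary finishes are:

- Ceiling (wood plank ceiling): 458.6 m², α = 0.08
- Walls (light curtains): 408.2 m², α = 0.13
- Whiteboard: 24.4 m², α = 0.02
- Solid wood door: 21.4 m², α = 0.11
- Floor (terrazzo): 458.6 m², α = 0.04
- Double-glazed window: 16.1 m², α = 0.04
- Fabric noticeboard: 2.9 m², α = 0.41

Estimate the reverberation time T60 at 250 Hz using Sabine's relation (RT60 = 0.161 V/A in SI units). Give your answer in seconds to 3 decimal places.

3.601 sec

A = Σ Sᵢαᵢ = 458.6×0.08 + 408.2×0.13 + 24.4×0.02 + 21.4×0.11 + 458.6×0.04 + 16.1×0.04 + 2.9×0.41 = 112.773 sabins.
Volume V = 23.4 × 19.6 × 5.5 = 2522.52 m³.
Sabine: RT60 = 0.161 × 2522.52 / 112.773 = 3.601 s.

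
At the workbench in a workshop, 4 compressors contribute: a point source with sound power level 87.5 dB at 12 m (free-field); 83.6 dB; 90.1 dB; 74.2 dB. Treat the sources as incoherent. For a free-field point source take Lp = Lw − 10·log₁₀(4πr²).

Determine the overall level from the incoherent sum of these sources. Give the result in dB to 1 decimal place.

91.1 dB

Source at 12 m: Lp = 87.5 − 10·log₁₀(4π·12²) = 87.5 − 10·log₁₀(1809.557) = 54.9 dB.
Converting to relative power and adding: 10^(54.9/10) + 10^(83.6/10) + 10^(90.1/10) + 10^(74.2/10) = 1.279e+09.
L_total = 10·log₁₀(1.279e+09) = 91.1 dB.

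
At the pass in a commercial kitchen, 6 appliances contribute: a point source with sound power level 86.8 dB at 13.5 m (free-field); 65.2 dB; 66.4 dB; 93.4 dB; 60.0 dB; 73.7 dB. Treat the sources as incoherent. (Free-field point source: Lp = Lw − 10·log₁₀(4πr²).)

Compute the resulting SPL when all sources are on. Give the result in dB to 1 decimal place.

93.5 dB

Source at 13.5 m: Lp = 86.8 − 10·log₁₀(4π·13.5²) = 86.8 − 10·log₁₀(2290.221) = 53.2 dB.
Converting to relative power and adding: 10^(53.2/10) + 10^(65.2/10) + 10^(66.4/10) + 10^(93.4/10) + 10^(60.0/10) + 10^(73.7/10) = 2.22e+09.
Combined level = 10 log₁₀(2.22e+09) = 93.5 dB.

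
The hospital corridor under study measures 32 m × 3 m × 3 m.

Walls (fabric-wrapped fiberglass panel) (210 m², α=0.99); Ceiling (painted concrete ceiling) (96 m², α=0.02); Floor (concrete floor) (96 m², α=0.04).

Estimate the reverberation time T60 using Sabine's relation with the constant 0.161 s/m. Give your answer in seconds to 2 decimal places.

Total absorption A = 210×0.99 + 96×0.02 + 96×0.04
  = 207.900 + 1.920 + 3.840 = 213.660 m² sabins.
Room volume: 288 m³.
RT60 = 0.161 · V / A = 0.161 × 288 / 213.660 = 0.22 s.

0.22 sec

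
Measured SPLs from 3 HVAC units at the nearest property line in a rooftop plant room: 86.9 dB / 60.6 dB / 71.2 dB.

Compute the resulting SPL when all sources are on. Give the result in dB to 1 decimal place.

Sum in the linear (power) domain: Σ 10^(Lᵢ/10) = 10^(86.9/10) + 10^(60.6/10) + 10^(71.2/10) = 5.041e+08.
Back to dB: 10·log₁₀ Σ = 87.0 dB.

87.0 dB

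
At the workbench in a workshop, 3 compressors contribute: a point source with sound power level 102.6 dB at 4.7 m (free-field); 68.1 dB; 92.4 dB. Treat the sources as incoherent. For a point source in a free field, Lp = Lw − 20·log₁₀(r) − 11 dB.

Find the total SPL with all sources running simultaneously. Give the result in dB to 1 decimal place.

Source at 4.7 m: Lp = 102.6 − 20·log₁₀(4.7) − 11 = 78.2 dB.
Σ 10^(Lᵢ/10) = 1.81e+09.
Back to dB: 10·log₁₀ Σ = 92.6 dB.

92.6 dB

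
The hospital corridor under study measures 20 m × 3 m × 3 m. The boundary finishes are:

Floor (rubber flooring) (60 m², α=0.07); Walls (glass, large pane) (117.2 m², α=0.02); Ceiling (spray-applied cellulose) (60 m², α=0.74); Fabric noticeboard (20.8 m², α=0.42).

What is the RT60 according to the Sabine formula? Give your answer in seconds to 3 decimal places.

0.486 seconds

Total absorption A = 60*0.07 + 117.2*0.02 + 60*0.74 + 20.8*0.42
  = 4.200 + 2.344 + 44.400 + 8.736 = 59.680 m² sabins.
V = 20·3·3 = 180 m³.
Sabine: RT60 = 0.161 × 180 / 59.680 = 0.486 s.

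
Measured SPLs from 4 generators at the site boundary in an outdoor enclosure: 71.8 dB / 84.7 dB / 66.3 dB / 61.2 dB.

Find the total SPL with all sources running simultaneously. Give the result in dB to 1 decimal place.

85.0 dB

Converting to relative power and adding: 10^(71.8/10) + 10^(84.7/10) + 10^(66.3/10) + 10^(61.2/10) = 3.158e+08.
Back to dB: 10·log₁₀ Σ = 85.0 dB.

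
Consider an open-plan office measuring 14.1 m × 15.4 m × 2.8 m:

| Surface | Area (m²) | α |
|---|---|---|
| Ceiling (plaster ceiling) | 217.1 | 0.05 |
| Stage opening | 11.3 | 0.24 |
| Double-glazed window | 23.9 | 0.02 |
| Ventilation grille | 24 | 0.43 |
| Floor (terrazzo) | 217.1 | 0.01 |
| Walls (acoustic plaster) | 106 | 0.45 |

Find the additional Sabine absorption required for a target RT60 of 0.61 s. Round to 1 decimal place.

86.2 sabins

Total absorption A₁ = 217.1·0.05 + 11.3·0.24 + 23.9·0.02 + 24·0.43 + 217.1·0.01 + 106·0.45
  = 10.855 + 2.712 + 0.478 + 10.320 + 2.171 + 47.700 = 74.236 m² sabins.
Target A₂ = 0.161·607.992/0.61 = 160.470 sabins (V = 607.992 m³).
Shortfall: 160.470 − 74.236 = 86.2 sabins.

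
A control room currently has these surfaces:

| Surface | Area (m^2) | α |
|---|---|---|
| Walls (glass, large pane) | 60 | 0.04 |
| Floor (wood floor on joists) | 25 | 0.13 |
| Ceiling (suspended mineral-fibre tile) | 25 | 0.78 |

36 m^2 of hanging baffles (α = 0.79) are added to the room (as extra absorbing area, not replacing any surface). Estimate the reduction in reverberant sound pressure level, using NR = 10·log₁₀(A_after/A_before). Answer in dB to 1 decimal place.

3.3 dB

Equivalent absorption area: A_before = 60×0.04 + 25×0.13 + 25×0.78 = 25.150 m^2.
Added absorption = 36 × 0.79 = 28.440 sabins.
New total A_after = 53.590 sabins.
NR = 10·log₁₀(53.590/25.150) = 3.3 dB.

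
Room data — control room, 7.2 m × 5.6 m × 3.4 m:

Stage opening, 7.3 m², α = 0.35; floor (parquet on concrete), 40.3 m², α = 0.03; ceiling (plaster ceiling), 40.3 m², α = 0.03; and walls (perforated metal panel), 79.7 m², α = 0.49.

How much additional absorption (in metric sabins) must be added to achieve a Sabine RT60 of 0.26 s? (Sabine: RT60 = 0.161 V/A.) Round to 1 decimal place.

40.9 sabins

Total absorption A₁ = 7.3×0.35 + 40.3×0.03 + 40.3×0.03 + 79.7×0.49
  = 2.555 + 1.209 + 1.209 + 39.053 = 44.026 m² sabins.
V = 137.088 m³. Required absorption A₂ = 0.161 × 137.088 / 0.26 = 84.889 sabins.
Shortfall: 84.889 − 44.026 = 40.9 sabins.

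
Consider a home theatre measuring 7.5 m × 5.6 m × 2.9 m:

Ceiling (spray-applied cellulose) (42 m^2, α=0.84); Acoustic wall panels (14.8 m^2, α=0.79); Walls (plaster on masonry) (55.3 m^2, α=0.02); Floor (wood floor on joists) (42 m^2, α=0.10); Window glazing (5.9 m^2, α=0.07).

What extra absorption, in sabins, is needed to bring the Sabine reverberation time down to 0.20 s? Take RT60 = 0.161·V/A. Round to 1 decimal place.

45.4 sabins

Total absorption A₁ = 42*0.84 + 14.8*0.79 + 55.3*0.02 + 42*0.10 + 5.9*0.07
  = 35.280 + 11.692 + 1.106 + 4.200 + 0.413 = 52.691 m^2 sabins.
Target A₂ = 0.161·121.8/0.20 = 98.049 sabins (V = 121.8 m³).
Additional absorption ΔA = 98.049 − 52.691 = 45.4 sabins.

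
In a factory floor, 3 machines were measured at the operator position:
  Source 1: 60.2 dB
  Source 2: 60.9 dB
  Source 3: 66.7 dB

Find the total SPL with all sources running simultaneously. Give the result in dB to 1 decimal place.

Σ 10^(Lᵢ/10) = 6.955e+06.
Back to dB: 10·log₁₀ Σ = 68.4 dB.

68.4 dB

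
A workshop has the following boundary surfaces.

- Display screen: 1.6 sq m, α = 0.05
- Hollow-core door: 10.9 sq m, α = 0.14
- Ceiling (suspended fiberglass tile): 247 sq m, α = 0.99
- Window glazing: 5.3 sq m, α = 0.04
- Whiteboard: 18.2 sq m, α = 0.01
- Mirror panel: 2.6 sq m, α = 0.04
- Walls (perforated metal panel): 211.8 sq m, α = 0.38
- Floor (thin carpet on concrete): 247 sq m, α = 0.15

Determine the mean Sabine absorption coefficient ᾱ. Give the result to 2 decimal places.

Total surface area S = 744.4 sq m.
Σ(Sᵢαᵢ) = 1.6*0.05 + 10.9*0.14 + 247*0.99 + 5.3*0.04 + 18.2*0.01 + 2.6*0.04 + 211.8*0.38 + 247*0.15 = 364.168.
ᾱ = 364.168 / 744.4 = 0.49.

0.49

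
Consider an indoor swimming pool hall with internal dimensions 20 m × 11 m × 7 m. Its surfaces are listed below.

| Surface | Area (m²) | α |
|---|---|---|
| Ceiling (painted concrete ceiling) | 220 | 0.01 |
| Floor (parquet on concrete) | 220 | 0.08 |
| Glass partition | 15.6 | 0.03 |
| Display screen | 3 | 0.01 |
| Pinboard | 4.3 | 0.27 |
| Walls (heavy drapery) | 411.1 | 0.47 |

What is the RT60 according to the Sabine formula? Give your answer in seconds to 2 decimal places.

1.15 sec

A = Σ Sᵢαᵢ = 220*0.01 + 220*0.08 + 15.6*0.03 + 3*0.01 + 4.3*0.27 + 411.1*0.47 = 214.676 sabins.
Volume V = 20 × 11 × 7 = 1540 m³.
T = 0.161 V/A = 0.161·1540/214.676 = 1.15 s.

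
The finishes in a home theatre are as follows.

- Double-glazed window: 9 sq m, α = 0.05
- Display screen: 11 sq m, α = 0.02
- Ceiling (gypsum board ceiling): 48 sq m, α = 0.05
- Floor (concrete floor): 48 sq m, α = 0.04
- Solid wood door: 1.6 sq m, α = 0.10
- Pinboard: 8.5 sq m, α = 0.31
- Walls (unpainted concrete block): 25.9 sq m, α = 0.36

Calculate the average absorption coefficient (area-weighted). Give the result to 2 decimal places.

Total surface area S = 152.0 sq m.
A = 9×0.05 + 11×0.02 + 48×0.05 + 48×0.04 + 1.6×0.10 + 8.5×0.31 + 25.9×0.36 = 17.109 sabins.
ᾱ = 17.109 / 152.0 = 0.11.

0.11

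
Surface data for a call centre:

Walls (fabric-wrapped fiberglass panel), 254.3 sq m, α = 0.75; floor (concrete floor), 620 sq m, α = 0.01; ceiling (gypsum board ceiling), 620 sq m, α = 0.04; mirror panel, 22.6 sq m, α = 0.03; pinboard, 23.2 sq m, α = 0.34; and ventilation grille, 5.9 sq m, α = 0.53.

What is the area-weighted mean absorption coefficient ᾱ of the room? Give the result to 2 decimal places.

S = Σ Sᵢ = 254.3 + 620 + 620 + 22.6 + 23.2 + 5.9 = 1546.0 sq m.
Σ(Sᵢαᵢ) = 254.3×0.75 + 620×0.01 + 620×0.04 + 22.6×0.03 + 23.2×0.34 + 5.9×0.53 = 233.418.
ᾱ = 233.418 / 1546.0 = 0.15.

0.15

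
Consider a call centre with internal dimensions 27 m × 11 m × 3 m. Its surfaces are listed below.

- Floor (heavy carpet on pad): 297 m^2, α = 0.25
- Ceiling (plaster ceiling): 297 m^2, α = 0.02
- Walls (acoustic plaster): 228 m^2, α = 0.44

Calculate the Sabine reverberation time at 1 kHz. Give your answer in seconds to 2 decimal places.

0.79 s

Summing Sᵢαᵢ: 74.250 + 5.940 + 100.320 → A = 180.510 sabins.
Volume V = 27 × 11 × 3 = 891 m³.
Sabine: RT60 = 0.161 × 891 / 180.510 = 0.79 s.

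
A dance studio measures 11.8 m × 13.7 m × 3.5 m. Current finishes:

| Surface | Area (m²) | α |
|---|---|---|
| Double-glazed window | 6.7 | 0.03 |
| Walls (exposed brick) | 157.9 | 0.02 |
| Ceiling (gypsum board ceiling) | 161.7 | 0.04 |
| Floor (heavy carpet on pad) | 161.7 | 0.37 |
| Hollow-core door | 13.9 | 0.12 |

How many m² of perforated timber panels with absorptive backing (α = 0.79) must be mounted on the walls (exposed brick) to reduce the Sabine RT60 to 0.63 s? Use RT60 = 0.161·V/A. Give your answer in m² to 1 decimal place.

A₁ = Σ Sᵢαᵢ = 6.7×0.03 + 157.9×0.02 + 161.7×0.04 + 161.7×0.37 + 13.9×0.12 = 71.324 sabins.
Required A₂ = 0.161·565.81/0.63 = 144.596 sabins.
Absorption to add: 144.596 − 71.324 = 73.272 sabins.
Net gain per m²: Δα = 0.79 − 0.02 = 0.77.
Panel area = 73.272 / 0.77 = 95.2 m².

95.2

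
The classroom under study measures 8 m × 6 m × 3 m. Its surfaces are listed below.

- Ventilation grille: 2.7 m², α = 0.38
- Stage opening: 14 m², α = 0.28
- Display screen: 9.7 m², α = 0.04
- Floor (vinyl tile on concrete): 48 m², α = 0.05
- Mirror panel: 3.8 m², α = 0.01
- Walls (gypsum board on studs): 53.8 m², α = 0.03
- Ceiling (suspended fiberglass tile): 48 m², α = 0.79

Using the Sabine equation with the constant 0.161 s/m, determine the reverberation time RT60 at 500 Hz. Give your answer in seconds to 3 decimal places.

0.490 s

Summing Sᵢαᵢ: 1.026 + 3.920 + 0.388 + 2.400 + 0.038 + 1.614 + 37.920 → A = 47.306 sabins.
Volume V = 8 × 6 × 3 = 144 m³.
T = 0.161 V/A = 0.161·144/47.306 = 0.490 s.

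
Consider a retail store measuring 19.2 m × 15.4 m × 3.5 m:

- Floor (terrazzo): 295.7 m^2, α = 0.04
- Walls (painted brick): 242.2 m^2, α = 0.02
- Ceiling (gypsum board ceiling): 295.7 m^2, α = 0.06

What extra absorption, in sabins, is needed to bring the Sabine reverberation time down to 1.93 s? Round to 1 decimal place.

51.9 sabins

A₁ = Σ Sᵢαᵢ = 295.7*0.04 + 242.2*0.02 + 295.7*0.06 = 34.414 sabins.
For T = 1.93 s, need A₂ = 0.161·V/T = 0.161·1034.88/1.93 = 86.329 sabins.
ΔA = A₂ − A₁ = 86.329 − 34.414 = 51.9 sabins.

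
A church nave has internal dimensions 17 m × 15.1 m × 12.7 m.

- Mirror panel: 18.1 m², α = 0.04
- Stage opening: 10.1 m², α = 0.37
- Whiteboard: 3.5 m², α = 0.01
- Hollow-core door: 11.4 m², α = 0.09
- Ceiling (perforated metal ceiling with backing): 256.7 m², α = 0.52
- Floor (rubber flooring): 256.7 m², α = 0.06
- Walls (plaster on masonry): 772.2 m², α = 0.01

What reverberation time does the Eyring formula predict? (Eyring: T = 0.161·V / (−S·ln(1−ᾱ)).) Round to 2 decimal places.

S = Σ Sᵢ = 1328.7 m².
Σ(Sᵢαᵢ) = 18.1·0.04 + 10.1·0.37 + 3.5·0.01 + 11.4·0.09 + 256.7·0.52 + 256.7·0.06 + 772.2·0.01 = 162.130.
Mean coefficient ᾱ = A/S = 0.1220.
−S·ln(1−ᾱ) = −1328.7 × ln(1 − 0.1220) = 172.875.
V = 17 × 15.1 × 12.7 = 3260.09 m³.
RT60 = 0.161 × 3260.09 / 172.875 = 3.04 s.

3.04 s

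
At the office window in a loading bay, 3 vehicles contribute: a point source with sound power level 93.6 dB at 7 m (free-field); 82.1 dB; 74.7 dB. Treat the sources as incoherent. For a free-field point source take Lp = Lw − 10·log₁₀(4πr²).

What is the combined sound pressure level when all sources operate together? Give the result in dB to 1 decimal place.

82.9 dB

Source at 7 m: Lp = 93.6 − 10·log₁₀(4π·7²) = 93.6 − 10·log₁₀(615.752) = 65.7 dB.
Σ 10^(Lᵢ/10) = 1.954e+08.
L_total = 10·log₁₀(1.954e+08) = 82.9 dB.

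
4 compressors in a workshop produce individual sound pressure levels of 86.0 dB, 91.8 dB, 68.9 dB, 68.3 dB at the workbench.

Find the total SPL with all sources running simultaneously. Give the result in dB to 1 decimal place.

Sum in the linear (power) domain: Σ 10^(Lᵢ/10) = 10^(86.0/10) + 10^(91.8/10) + 10^(68.9/10) + 10^(68.3/10) = 1.926e+09.
L_total = 10·log₁₀(1.926e+09) = 92.8 dB.

92.8 dB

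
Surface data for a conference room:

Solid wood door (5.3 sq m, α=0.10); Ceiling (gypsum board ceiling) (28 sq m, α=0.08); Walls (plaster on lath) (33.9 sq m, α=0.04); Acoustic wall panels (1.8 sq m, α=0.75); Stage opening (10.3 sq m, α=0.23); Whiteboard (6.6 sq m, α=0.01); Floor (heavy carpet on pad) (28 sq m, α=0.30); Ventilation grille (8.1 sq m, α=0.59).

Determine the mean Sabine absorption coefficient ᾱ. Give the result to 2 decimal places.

S = Σ Sᵢ = 5.3 + 28 + 33.9 + 1.8 + 10.3 + 6.6 + 28 + 8.1 = 122.0 sq m.
A = 5.3×0.10 + 28×0.08 + 33.9×0.04 + 1.8×0.75 + 10.3×0.23 + 6.6×0.01 + 28×0.30 + 8.1×0.59 = 21.090 sabins.
ᾱ = A/S = 0.17.

0.17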